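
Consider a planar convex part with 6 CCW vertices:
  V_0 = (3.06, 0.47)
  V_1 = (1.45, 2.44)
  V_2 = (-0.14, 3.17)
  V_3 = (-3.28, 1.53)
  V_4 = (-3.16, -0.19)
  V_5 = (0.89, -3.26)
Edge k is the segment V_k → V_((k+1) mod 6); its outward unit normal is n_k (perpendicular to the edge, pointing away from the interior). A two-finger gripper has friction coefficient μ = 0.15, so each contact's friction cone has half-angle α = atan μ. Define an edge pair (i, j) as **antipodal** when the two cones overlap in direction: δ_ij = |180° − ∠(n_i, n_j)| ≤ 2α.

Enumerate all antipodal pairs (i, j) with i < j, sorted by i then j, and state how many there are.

α = atan 0.15 = 8.53°;  2α = 17.06°
n_0 = (+0.7743, +0.6328)
n_1 = (+0.4172, +0.9088)
n_2 = (-0.4630, +0.8864)
n_3 = (-0.9976, -0.0696)
n_4 = (-0.6041, -0.7969)
n_5 = (+0.8644, -0.5029)
  (0,1): δ = 153.92°  ·
  (0,2): δ = 101.68°  ·
  (0,3): δ = 35.27°  ·
  (0,4): δ = 13.58°  ✓
  (0,5): δ = 110.55°  ·
  (1,2): δ = 127.76°  ·
  (1,3): δ = 61.35°  ·
  (1,4): δ = 12.50°  ✓
  (1,5): δ = 84.47°  ·
  (2,3): δ = 113.59°  ·
  (2,4): δ = 64.74°  ·
  (2,5): δ = 32.23°  ·
  (3,4): δ = 131.15°  ·
  (3,5): δ = 34.18°  ·
  (4,5): δ = 83.03°  ·
antipodal pairs: 2

count = 2; pairs: (0,4), (1,4)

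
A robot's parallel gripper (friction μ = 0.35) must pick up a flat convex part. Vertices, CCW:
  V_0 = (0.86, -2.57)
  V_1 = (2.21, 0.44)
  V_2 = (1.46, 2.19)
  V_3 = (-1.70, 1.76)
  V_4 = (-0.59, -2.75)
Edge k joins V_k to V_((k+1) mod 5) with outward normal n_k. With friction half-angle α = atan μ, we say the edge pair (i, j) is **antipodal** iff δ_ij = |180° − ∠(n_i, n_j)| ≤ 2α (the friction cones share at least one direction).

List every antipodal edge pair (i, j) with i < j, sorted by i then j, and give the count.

count = 3; pairs: (0,3), (1,3), (2,4)

α = atan 0.35 = 19.29°;  2α = 38.58°
n_0 = (+0.9124, -0.4092)
n_1 = (+0.9191, +0.3939)
n_2 = (-0.1348, +0.9909)
n_3 = (-0.9710, -0.2390)
n_4 = (+0.1232, -0.9924)
  (0,1): δ = 132.64°  ·
  (0,2): δ = 58.09°  ·
  (0,3): δ = 37.98°  ✓
  (0,4): δ = 121.23°  ·
  (1,2): δ = 105.45°  ·
  (1,3): δ = 9.37°  ✓
  (1,4): δ = 73.88°  ·
  (2,3): δ = 83.92°  ·
  (2,4): δ = 0.67°  ✓
  (3,4): δ = 96.75°  ·
antipodal pairs: 3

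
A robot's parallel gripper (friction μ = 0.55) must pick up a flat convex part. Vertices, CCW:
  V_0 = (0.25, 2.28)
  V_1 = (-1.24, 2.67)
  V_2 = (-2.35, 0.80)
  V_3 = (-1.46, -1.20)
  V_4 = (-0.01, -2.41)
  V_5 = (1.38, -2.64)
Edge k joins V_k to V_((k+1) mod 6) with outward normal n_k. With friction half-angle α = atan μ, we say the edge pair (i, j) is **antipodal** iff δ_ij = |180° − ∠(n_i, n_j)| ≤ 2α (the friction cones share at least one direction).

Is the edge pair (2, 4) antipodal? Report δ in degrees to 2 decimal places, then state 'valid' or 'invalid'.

δ = 123.38°, invalid

α = atan 0.55 = 28.81°;  2α = 57.62°
edge 2: e_2 = (+0.89, -2.00);  n_2 = (-0.9136, -0.4066)
edge 4: e_4 = (+1.39, -0.23);  n_4 = (-0.1632, -0.9866)
∠(n_2, n_4) = 56.62°
δ = |180° − 56.62°| = 123.38°
123.38° > 2α = 57.62°  →  invalid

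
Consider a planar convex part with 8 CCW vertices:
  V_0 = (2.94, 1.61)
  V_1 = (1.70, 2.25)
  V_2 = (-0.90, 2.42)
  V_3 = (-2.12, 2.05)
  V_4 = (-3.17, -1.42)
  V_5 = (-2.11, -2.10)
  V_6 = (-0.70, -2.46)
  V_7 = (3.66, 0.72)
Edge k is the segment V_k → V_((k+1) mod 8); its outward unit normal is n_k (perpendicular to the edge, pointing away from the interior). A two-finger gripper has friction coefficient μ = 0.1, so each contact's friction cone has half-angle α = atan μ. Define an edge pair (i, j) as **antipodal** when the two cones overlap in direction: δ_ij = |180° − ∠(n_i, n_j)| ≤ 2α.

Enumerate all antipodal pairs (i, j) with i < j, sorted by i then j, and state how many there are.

count = 2; pairs: (0,4), (1,5)

α = atan 0.1 = 5.71°;  2α = 11.42°
n_0 = (+0.4586, +0.8886)
n_1 = (+0.0652, +0.9979)
n_2 = (-0.2902, +0.9570)
n_3 = (-0.9571, +0.2896)
n_4 = (-0.5400, -0.8417)
n_5 = (-0.2474, -0.9689)
n_6 = (+0.5893, -0.8079)
n_7 = (+0.7774, +0.6289)
  (0,1): δ = 156.44°  ·
  (0,2): δ = 135.83°  ·
  (0,3): δ = 79.54°  ·
  (0,4): δ = 5.38°  ✓
  (0,5): δ = 12.98°  ·
  (0,6): δ = 63.41°  ·
  (0,7): δ = 156.27°  ·
  (1,2): δ = 159.39°  ·
  (1,3): δ = 103.09°  ·
  (1,4): δ = 28.94°  ·
  (1,5): δ = 10.58°  ✓
  (1,6): δ = 39.85°  ·
  (1,7): δ = 132.71°  ·
  (2,3): δ = 123.71°  ·
  (2,4): δ = 49.55°  ·
  (2,5): δ = 31.19°  ·
  (2,6): δ = 19.23°  ·
  (2,7): δ = 112.10°  ·
  (3,4): δ = 105.85°  ·
  (3,5): δ = 87.49°  ·
  (3,6): δ = 37.06°  ·
  (3,7): δ = 55.81°  ·
  (4,5): δ = 161.64°  ·
  (4,6): δ = 111.21°  ·
  (4,7): δ = 18.35°  ·
  (5,6): δ = 129.57°  ·
  (5,7): δ = 36.70°  ·
  (6,7): δ = 87.13°  ·
antipodal pairs: 2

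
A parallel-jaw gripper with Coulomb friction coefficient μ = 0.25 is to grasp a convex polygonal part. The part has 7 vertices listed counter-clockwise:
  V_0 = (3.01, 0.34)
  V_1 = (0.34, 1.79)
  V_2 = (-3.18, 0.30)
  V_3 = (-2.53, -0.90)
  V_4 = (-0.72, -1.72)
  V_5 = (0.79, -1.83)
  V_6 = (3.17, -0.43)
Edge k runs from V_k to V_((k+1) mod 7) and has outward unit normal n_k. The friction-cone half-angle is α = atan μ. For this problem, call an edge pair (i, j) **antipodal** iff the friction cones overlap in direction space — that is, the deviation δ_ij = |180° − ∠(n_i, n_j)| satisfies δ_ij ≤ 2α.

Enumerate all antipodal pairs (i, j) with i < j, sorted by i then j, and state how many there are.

count = 5; pairs: (0,3), (0,4), (1,4), (1,5), (2,6)

α = atan 0.25 = 14.04°;  2α = 28.07°
n_0 = (+0.4772, +0.8788)
n_1 = (-0.3898, +0.9209)
n_2 = (-0.8793, -0.4763)
n_3 = (-0.4127, -0.9109)
n_4 = (-0.0727, -0.9974)
n_5 = (+0.5070, -0.8619)
n_6 = (+0.9791, +0.2034)
  (0,1): δ = 128.55°  ·
  (0,2): δ = 33.05°  ·
  (0,3): δ = 4.13°  ✓
  (0,4): δ = 24.34°  ✓
  (0,5): δ = 58.97°  ·
  (0,6): δ = 130.24°  ·
  (1,2): δ = 84.50°  ·
  (1,3): δ = 47.32°  ·
  (1,4): δ = 27.11°  ✓
  (1,5): δ = 7.52°  ✓
  (1,6): δ = 78.80°  ·
  (2,3): δ = 142.82°  ·
  (2,4): δ = 122.61°  ·
  (2,5): δ = 87.98°  ·
  (2,6): δ = 16.70°  ✓
  (3,4): δ = 159.79°  ·
  (3,5): δ = 125.16°  ·
  (3,6): δ = 53.89°  ·
  (4,5): δ = 145.37°  ·
  (4,6): δ = 74.09°  ·
  (5,6): δ = 108.73°  ·
antipodal pairs: 5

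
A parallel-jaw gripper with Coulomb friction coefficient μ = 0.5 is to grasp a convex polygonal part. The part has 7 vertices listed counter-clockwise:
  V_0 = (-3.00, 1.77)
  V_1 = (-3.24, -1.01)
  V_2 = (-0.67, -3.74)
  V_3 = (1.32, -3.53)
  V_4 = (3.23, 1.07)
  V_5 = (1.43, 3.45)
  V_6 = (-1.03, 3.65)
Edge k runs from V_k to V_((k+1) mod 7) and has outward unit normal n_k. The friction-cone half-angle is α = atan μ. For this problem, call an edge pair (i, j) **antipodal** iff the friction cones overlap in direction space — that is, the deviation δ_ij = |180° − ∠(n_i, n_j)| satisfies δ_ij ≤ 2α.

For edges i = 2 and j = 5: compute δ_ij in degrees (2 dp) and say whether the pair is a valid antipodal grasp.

δ = 10.67°, valid

α = atan 0.5 = 26.57°;  2α = 53.13°
edge 2: e_2 = (+1.99, +0.21);  n_2 = (+0.1049, -0.9945)
edge 5: e_5 = (-2.46, +0.20);  n_5 = (+0.0810, +0.9967)
∠(n_2, n_5) = 169.33°
δ = |180° − 169.33°| = 10.67°
10.67° ≤ 2α = 53.13°  →  valid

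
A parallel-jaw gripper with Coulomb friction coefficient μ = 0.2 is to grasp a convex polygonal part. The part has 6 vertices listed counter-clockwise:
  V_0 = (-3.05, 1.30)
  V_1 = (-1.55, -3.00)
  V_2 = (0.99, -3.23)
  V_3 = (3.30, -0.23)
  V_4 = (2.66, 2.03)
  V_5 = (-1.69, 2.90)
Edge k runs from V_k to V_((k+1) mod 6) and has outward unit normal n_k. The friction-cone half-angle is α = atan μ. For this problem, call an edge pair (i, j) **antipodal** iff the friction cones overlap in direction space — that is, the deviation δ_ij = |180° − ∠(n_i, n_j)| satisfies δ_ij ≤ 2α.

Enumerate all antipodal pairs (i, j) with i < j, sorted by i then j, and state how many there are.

α = atan 0.2 = 11.31°;  2α = 22.62°
n_0 = (-0.9442, -0.3294)
n_1 = (-0.0902, -0.9959)
n_2 = (+0.7923, -0.6101)
n_3 = (+0.9622, +0.2725)
n_4 = (+0.1961, +0.9806)
n_5 = (-0.7619, +0.6476)
  (0,1): δ = 114.40°  ·
  (0,2): δ = 56.83°  ·
  (0,3): δ = 3.42°  ✓
  (0,4): δ = 59.46°  ·
  (0,5): δ = 120.40°  ·
  (1,2): δ = 122.42°  ·
  (1,3): δ = 69.01°  ·
  (1,4): δ = 6.14°  ✓
  (1,5): δ = 54.81°  ·
  (2,3): δ = 126.59°  ·
  (2,4): δ = 63.71°  ·
  (2,5): δ = 2.77°  ✓
  (3,4): δ = 117.12°  ·
  (3,5): δ = 56.18°  ·
  (4,5): δ = 119.05°  ·
antipodal pairs: 3

count = 3; pairs: (0,3), (1,4), (2,5)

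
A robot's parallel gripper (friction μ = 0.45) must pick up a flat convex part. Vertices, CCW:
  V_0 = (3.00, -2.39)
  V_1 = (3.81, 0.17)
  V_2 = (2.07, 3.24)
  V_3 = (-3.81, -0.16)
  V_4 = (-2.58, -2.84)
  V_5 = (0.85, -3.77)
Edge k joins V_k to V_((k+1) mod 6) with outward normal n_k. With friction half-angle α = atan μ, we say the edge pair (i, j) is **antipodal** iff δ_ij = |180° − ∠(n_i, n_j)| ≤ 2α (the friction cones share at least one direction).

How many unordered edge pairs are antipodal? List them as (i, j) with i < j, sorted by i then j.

α = atan 0.45 = 24.23°;  2α = 48.46°
n_0 = (+0.9534, -0.3017)
n_1 = (+0.8700, +0.4931)
n_2 = (-0.5006, +0.8657)
n_3 = (-0.9089, -0.4171)
n_4 = (-0.2617, -0.9652)
n_5 = (+0.5402, -0.8416)
  (0,1): δ = 132.90°  ·
  (0,2): δ = 42.40°  ✓
  (0,3): δ = 42.21°  ✓
  (0,4): δ = 92.39°  ·
  (0,5): δ = 140.25°  ·
  (1,2): δ = 89.51°  ·
  (1,3): δ = 4.89°  ✓
  (1,4): δ = 45.29°  ✓
  (1,5): δ = 93.15°  ·
  (2,3): δ = 95.38°  ·
  (2,4): δ = 45.21°  ✓
  (2,5): δ = 2.66°  ✓
  (3,4): δ = 129.82°  ·
  (3,5): δ = 81.96°  ·
  (4,5): δ = 132.13°  ·
antipodal pairs: 6

count = 6; pairs: (0,2), (0,3), (1,3), (1,4), (2,4), (2,5)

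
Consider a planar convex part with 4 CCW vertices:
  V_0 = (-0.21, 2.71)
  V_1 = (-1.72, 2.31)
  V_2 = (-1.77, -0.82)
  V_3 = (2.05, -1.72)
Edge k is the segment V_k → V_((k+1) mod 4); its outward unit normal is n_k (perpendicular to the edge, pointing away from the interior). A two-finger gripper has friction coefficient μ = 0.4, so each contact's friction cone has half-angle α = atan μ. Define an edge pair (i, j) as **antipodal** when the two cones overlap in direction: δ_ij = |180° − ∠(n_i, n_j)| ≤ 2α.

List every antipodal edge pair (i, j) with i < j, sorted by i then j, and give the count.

count = 2; pairs: (0,2), (1,3)

α = atan 0.4 = 21.80°;  2α = 43.60°
n_0 = (-0.2561, +0.9667)
n_1 = (-0.9999, +0.0160)
n_2 = (-0.2293, -0.9734)
n_3 = (+0.8908, +0.4544)
  (0,1): δ = 105.75°  ·
  (0,2): δ = 28.09°  ✓
  (0,3): δ = 102.19°  ·
  (1,2): δ = 102.34°  ·
  (1,3): δ = 27.94°  ✓
  (2,3): δ = 49.71°  ·
antipodal pairs: 2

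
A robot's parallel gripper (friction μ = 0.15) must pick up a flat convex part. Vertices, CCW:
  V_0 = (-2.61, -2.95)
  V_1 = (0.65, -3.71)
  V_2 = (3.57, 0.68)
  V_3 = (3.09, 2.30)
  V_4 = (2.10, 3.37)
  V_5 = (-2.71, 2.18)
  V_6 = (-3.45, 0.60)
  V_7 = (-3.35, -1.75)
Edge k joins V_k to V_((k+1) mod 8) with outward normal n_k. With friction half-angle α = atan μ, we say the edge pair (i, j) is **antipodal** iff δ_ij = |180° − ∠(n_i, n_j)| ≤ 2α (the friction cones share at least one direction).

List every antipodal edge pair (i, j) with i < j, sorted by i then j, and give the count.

count = 4; pairs: (1,5), (2,6), (2,7), (3,7)

α = atan 0.15 = 8.53°;  2α = 17.06°
n_0 = (-0.2270, -0.9739)
n_1 = (+0.8326, -0.5538)
n_2 = (+0.9588, +0.2841)
n_3 = (+0.7340, +0.6791)
n_4 = (-0.2402, +0.9707)
n_5 = (-0.9056, +0.4241)
n_6 = (-0.9991, -0.0425)
n_7 = (-0.8512, -0.5249)
  (0,1): δ = 110.51°  ·
  (0,2): δ = 60.37°  ·
  (0,3): δ = 34.10°  ·
  (0,4): δ = 27.02°  ·
  (0,5): δ = 78.03°  ·
  (0,6): δ = 105.56°  ·
  (0,7): δ = 134.78°  ·
  (1,2): δ = 129.87°  ·
  (1,3): δ = 103.59°  ·
  (1,4): δ = 42.47°  ·
  (1,5): δ = 8.53°  ✓
  (1,6): δ = 36.07°  ·
  (1,7): δ = 65.29°  ·
  (2,3): δ = 153.73°  ·
  (2,4): δ = 92.61°  ·
  (2,5): δ = 41.60°  ·
  (2,6): δ = 14.07°  ✓
  (2,7): δ = 15.16°  ✓
  (3,4): δ = 118.88°  ·
  (3,5): δ = 67.87°  ·
  (3,6): δ = 40.34°  ·
  (3,7): δ = 11.12°  ✓
  (4,5): δ = 128.99°  ·
  (4,6): δ = 101.46°  ·
  (4,7): δ = 72.24°  ·
  (5,6): δ = 152.47°  ·
  (5,7): δ = 123.24°  ·
  (6,7): δ = 150.78°  ·
antipodal pairs: 4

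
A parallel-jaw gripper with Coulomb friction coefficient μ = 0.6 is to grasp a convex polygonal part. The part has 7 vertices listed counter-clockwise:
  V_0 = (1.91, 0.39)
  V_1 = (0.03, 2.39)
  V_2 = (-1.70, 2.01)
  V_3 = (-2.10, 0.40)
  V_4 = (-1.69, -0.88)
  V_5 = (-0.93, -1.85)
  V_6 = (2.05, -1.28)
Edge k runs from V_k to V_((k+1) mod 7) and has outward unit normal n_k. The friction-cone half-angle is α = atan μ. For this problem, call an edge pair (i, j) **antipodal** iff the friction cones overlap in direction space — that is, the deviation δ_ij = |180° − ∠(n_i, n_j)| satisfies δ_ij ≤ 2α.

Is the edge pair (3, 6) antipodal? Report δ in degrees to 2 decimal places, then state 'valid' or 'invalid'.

α = atan 0.6 = 30.96°;  2α = 61.93°
edge 3: e_3 = (+0.41, -1.28);  n_3 = (-0.9523, -0.3050)
edge 6: e_6 = (-0.14, +1.67);  n_6 = (+0.9965, +0.0835)
∠(n_3, n_6) = 167.03°
δ = |180° − 167.03°| = 12.97°
12.97° ≤ 2α = 61.93°  →  valid

δ = 12.97°, valid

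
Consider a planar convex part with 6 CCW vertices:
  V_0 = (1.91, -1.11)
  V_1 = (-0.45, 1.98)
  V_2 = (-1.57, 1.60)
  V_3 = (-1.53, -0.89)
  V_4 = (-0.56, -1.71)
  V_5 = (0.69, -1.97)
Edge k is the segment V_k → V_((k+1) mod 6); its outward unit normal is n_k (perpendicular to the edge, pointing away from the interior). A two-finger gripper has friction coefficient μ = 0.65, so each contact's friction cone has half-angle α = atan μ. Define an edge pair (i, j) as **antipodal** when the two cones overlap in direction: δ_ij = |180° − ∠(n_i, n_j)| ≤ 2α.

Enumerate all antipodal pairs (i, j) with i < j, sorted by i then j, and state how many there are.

α = atan 0.65 = 33.02°;  2α = 66.05°
n_0 = (+0.7947, +0.6070)
n_1 = (-0.3213, +0.9470)
n_2 = (-0.9999, -0.0161)
n_3 = (-0.6456, -0.7637)
n_4 = (-0.2036, -0.9790)
n_5 = (+0.5762, -0.8173)
  (0,1): δ = 108.63°  ·
  (0,2): δ = 36.45°  ✓
  (0,3): δ = 12.42°  ✓
  (0,4): δ = 40.88°  ✓
  (0,5): δ = 87.81°  ·
  (1,2): δ = 107.82°  ·
  (1,3): δ = 58.95°  ✓
  (1,4): δ = 30.49°  ✓
  (1,5): δ = 16.44°  ✓
  (2,3): δ = 131.13°  ·
  (2,4): δ = 102.67°  ·
  (2,5): δ = 55.74°  ✓
  (3,4): δ = 151.54°  ·
  (3,5): δ = 104.61°  ·
  (4,5): δ = 133.07°  ·
antipodal pairs: 7

count = 7; pairs: (0,2), (0,3), (0,4), (1,3), (1,4), (1,5), (2,5)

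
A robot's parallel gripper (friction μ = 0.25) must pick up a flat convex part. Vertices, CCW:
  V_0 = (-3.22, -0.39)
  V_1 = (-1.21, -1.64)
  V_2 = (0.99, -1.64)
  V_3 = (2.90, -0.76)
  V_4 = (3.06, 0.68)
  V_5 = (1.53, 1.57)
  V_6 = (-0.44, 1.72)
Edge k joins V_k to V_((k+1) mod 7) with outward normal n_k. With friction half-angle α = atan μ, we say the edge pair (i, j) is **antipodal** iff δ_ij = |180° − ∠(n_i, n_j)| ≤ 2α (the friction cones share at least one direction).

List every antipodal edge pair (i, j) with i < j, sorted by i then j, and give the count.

α = atan 0.25 = 14.04°;  2α = 28.07°
n_0 = (-0.5281, -0.8492)
n_1 = (+0.0000, -1.0000)
n_2 = (+0.4185, -0.9082)
n_3 = (+0.9939, -0.1104)
n_4 = (+0.5028, +0.8644)
n_5 = (+0.0759, +0.9971)
n_6 = (-0.6046, +0.7965)
  (0,1): δ = 148.12°  ·
  (0,2): δ = 123.39°  ·
  (0,3): δ = 64.46°  ·
  (0,4): δ = 1.69°  ✓
  (0,5): δ = 27.52°  ✓
  (0,6): δ = 69.08°  ·
  (1,2): δ = 155.26°  ·
  (1,3): δ = 96.34°  ·
  (1,4): δ = 30.19°  ·
  (1,5): δ = 4.35°  ✓
  (1,6): δ = 37.20°  ·
  (2,3): δ = 121.08°  ·
  (2,4): δ = 54.92°  ·
  (2,5): δ = 29.09°  ·
  (2,6): δ = 12.46°  ✓
  (3,4): δ = 113.85°  ·
  (3,5): δ = 88.01°  ·
  (3,6): δ = 46.46°  ·
  (4,5): δ = 154.17°  ·
  (4,6): δ = 112.62°  ·
  (5,6): δ = 138.45°  ·
antipodal pairs: 4

count = 4; pairs: (0,4), (0,5), (1,5), (2,6)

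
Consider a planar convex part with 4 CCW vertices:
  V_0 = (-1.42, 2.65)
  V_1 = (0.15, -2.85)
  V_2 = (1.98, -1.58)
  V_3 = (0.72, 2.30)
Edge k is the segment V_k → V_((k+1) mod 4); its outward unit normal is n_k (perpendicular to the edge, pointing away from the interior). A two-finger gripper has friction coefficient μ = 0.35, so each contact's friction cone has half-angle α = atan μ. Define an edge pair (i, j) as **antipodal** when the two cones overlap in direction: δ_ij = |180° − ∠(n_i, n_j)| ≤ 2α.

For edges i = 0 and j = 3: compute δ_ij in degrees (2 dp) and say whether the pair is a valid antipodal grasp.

δ = 64.78°, invalid

α = atan 0.35 = 19.29°;  2α = 38.58°
edge 0: e_0 = (+1.57, -5.50);  n_0 = (-0.9616, -0.2745)
edge 3: e_3 = (-2.14, +0.35);  n_3 = (+0.1614, +0.9869)
∠(n_0, n_3) = 115.22°
δ = |180° − 115.22°| = 64.78°
64.78° > 2α = 38.58°  →  invalid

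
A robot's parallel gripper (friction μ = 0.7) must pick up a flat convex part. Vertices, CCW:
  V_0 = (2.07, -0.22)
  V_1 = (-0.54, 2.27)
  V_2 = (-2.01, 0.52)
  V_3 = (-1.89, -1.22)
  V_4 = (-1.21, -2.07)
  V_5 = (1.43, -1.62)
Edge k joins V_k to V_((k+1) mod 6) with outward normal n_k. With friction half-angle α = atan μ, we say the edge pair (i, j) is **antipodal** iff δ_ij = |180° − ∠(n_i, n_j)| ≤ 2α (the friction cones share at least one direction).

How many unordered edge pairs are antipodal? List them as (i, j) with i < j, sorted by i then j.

count = 7; pairs: (0,2), (0,3), (0,4), (1,4), (1,5), (2,5), (3,5)

α = atan 0.7 = 34.99°;  2α = 69.98°
n_0 = (+0.6903, +0.7235)
n_1 = (-0.7657, +0.6432)
n_2 = (-0.9976, -0.0688)
n_3 = (-0.7809, -0.6247)
n_4 = (+0.1680, -0.9858)
n_5 = (+0.9095, -0.4158)
  (0,1): δ = 86.38°  ·
  (0,2): δ = 42.40°  ✓
  (0,3): δ = 7.69°  ✓
  (0,4): δ = 53.33°  ✓
  (0,5): δ = 109.08°  ·
  (1,2): δ = 136.02°  ·
  (1,3): δ = 101.31°  ·
  (1,4): δ = 40.30°  ✓
  (1,5): δ = 15.46°  ✓
  (2,3): δ = 145.29°  ·
  (2,4): δ = 84.27°  ·
  (2,5): δ = 28.51°  ✓
  (3,4): δ = 118.99°  ·
  (3,5): δ = 63.23°  ✓
  (4,5): δ = 124.24°  ·
antipodal pairs: 7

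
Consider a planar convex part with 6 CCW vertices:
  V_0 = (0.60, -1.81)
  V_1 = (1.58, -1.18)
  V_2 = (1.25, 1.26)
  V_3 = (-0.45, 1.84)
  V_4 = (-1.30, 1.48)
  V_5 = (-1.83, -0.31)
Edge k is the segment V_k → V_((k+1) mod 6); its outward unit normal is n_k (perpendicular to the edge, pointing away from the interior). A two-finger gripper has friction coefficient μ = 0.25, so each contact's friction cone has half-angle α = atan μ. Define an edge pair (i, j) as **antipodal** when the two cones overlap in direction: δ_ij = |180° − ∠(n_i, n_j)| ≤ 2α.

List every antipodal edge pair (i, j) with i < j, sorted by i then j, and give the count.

count = 3; pairs: (0,3), (1,4), (2,5)

α = atan 0.25 = 14.04°;  2α = 28.07°
n_0 = (+0.5408, -0.8412)
n_1 = (+0.9910, +0.1340)
n_2 = (+0.3229, +0.9464)
n_3 = (-0.3900, +0.9208)
n_4 = (-0.9589, +0.2839)
n_5 = (-0.5253, -0.8509)
  (0,1): δ = 115.03°  ·
  (0,2): δ = 51.57°  ·
  (0,3): δ = 9.78°  ✓
  (0,4): δ = 40.77°  ·
  (0,5): δ = 115.58°  ·
  (1,2): δ = 116.54°  ·
  (1,3): δ = 74.75°  ·
  (1,4): δ = 24.20°  ✓
  (1,5): δ = 50.61°  ·
  (2,3): δ = 138.21°  ·
  (2,4): δ = 87.66°  ·
  (2,5): δ = 12.85°  ✓
  (3,4): δ = 129.45°  ·
  (3,5): δ = 54.64°  ·
  (4,5): δ = 105.19°  ·
antipodal pairs: 3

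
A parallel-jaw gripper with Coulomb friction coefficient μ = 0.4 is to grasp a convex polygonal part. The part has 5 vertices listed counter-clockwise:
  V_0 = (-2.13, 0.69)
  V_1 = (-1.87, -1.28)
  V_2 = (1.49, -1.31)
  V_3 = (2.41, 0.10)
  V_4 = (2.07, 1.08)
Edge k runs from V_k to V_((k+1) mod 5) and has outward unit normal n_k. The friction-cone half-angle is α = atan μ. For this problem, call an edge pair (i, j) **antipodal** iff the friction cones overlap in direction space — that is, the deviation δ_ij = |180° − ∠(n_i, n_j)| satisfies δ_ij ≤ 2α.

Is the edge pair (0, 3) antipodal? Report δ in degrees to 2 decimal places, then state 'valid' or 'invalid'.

δ = 11.62°, valid

α = atan 0.4 = 21.80°;  2α = 43.60°
edge 0: e_0 = (+0.26, -1.97);  n_0 = (-0.9914, -0.1308)
edge 3: e_3 = (-0.34, +0.98);  n_3 = (+0.9448, +0.3278)
∠(n_0, n_3) = 168.38°
δ = |180° − 168.38°| = 11.62°
11.62° ≤ 2α = 43.60°  →  valid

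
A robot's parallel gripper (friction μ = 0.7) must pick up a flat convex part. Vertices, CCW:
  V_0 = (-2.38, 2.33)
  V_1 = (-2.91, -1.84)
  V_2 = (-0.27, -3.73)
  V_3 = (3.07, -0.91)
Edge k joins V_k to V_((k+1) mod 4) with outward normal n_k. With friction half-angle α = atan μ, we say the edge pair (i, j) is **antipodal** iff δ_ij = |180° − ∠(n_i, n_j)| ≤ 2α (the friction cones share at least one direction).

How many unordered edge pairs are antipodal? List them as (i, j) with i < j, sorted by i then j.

α = atan 0.7 = 34.99°;  2α = 69.98°
n_0 = (-0.9920, +0.1261)
n_1 = (-0.5821, -0.8131)
n_2 = (+0.6451, -0.7641)
n_3 = (+0.5110, +0.8596)
  (0,1): δ = 118.36°  ·
  (0,2): δ = 42.58°  ✓
  (0,3): δ = 66.51°  ✓
  (1,2): δ = 104.23°  ·
  (1,3): δ = 4.87°  ✓
  (2,3): δ = 70.91°  ·
antipodal pairs: 3

count = 3; pairs: (0,2), (0,3), (1,3)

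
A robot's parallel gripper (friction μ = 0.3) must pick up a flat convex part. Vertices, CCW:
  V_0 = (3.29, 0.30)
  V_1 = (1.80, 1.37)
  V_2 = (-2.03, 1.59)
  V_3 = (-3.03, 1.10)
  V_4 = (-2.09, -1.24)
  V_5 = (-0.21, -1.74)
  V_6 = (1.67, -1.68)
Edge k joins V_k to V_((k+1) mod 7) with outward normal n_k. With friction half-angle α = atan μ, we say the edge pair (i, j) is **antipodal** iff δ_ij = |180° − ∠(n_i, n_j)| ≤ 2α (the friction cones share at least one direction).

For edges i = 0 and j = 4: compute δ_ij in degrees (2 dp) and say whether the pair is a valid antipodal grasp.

α = atan 0.3 = 16.70°;  2α = 33.40°
edge 0: e_0 = (-1.49, +1.07);  n_0 = (+0.5833, +0.8123)
edge 4: e_4 = (+1.88, -0.50);  n_4 = (-0.2570, -0.9664)
∠(n_0, n_4) = 159.21°
δ = |180° − 159.21°| = 20.79°
20.79° ≤ 2α = 33.40°  →  valid

δ = 20.79°, valid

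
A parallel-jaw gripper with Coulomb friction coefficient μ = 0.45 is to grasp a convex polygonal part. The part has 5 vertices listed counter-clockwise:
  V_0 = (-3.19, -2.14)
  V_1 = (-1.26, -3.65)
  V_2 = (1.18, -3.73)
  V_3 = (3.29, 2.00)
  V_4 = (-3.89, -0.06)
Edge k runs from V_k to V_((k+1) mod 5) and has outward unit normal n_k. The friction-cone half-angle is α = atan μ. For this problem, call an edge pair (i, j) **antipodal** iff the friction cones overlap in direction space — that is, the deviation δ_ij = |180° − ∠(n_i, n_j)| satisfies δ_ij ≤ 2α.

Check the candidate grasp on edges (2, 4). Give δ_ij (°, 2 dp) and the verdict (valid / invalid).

α = atan 0.45 = 24.23°;  2α = 48.46°
edge 2: e_2 = (+2.11, +5.73);  n_2 = (+0.9384, -0.3456)
edge 4: e_4 = (+0.70, -2.08);  n_4 = (-0.9478, -0.3190)
∠(n_2, n_4) = 141.18°
δ = |180° − 141.18°| = 38.82°
38.82° ≤ 2α = 48.46°  →  valid

δ = 38.82°, valid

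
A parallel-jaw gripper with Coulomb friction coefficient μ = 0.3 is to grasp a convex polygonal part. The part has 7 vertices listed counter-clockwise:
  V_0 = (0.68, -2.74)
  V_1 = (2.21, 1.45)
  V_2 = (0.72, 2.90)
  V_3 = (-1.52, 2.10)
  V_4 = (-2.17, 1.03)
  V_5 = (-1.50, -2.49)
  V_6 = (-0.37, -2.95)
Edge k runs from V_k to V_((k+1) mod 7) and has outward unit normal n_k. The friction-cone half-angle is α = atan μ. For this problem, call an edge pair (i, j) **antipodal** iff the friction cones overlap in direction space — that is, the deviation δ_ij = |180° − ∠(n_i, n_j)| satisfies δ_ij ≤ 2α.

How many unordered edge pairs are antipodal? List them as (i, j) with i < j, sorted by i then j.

α = atan 0.3 = 16.70°;  2α = 33.40°
n_0 = (+0.9393, -0.3430)
n_1 = (+0.6974, +0.7167)
n_2 = (-0.3363, +0.9417)
n_3 = (-0.8547, +0.5192)
n_4 = (-0.9824, -0.1870)
n_5 = (-0.3770, -0.9262)
n_6 = (+0.1961, -0.9806)
  (0,1): δ = 114.16°  ·
  (0,2): δ = 50.29°  ·
  (0,3): δ = 11.22°  ✓
  (0,4): δ = 30.84°  ✓
  (0,5): δ = 87.91°  ·
  (0,6): δ = 121.37°  ·
  (1,2): δ = 116.13°  ·
  (1,3): δ = 77.06°  ·
  (1,4): δ = 35.00°  ·
  (1,5): δ = 22.07°  ✓
  (1,6): δ = 55.53°  ·
  (2,3): δ = 140.93°  ·
  (2,4): δ = 98.88°  ·
  (2,5): δ = 41.80°  ·
  (2,6): δ = 8.34°  ✓
  (3,4): δ = 137.95°  ·
  (3,5): δ = 80.87°  ·
  (3,6): δ = 47.41°  ·
  (4,5): δ = 122.93°  ·
  (4,6): δ = 89.47°  ·
  (5,6): δ = 146.54°  ·
antipodal pairs: 4

count = 4; pairs: (0,3), (0,4), (1,5), (2,6)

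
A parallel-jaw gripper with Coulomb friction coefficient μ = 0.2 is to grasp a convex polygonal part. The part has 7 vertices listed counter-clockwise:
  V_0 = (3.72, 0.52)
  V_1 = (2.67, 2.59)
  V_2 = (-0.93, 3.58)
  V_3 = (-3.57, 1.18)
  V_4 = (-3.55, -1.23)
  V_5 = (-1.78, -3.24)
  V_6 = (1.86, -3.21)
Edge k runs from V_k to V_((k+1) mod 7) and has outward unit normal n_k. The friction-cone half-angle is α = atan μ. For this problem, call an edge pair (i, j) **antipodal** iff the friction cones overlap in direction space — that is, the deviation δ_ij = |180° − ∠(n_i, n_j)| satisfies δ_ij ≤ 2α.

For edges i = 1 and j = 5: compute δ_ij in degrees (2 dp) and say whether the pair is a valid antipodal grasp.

δ = 15.85°, valid

α = atan 0.2 = 11.31°;  2α = 22.62°
edge 1: e_1 = (-3.60, +0.99);  n_1 = (+0.2652, +0.9642)
edge 5: e_5 = (+3.64, +0.03);  n_5 = (+0.0082, -1.0000)
∠(n_1, n_5) = 164.15°
δ = |180° − 164.15°| = 15.85°
15.85° ≤ 2α = 22.62°  →  valid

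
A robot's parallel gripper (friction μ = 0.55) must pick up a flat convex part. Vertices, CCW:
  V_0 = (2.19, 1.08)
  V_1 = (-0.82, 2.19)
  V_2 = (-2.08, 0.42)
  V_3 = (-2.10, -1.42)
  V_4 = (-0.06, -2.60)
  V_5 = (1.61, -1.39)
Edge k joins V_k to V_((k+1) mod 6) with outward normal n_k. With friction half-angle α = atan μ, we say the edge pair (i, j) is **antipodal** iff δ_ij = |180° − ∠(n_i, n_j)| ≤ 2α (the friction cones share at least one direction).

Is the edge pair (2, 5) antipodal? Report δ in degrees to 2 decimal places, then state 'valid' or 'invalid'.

α = atan 0.55 = 28.81°;  2α = 57.62°
edge 2: e_2 = (-0.02, -1.84);  n_2 = (-0.9999, +0.0109)
edge 5: e_5 = (+0.58, +2.47);  n_5 = (+0.9735, -0.2286)
∠(n_2, n_5) = 167.41°
δ = |180° − 167.41°| = 12.59°
12.59° ≤ 2α = 57.62°  →  valid

δ = 12.59°, valid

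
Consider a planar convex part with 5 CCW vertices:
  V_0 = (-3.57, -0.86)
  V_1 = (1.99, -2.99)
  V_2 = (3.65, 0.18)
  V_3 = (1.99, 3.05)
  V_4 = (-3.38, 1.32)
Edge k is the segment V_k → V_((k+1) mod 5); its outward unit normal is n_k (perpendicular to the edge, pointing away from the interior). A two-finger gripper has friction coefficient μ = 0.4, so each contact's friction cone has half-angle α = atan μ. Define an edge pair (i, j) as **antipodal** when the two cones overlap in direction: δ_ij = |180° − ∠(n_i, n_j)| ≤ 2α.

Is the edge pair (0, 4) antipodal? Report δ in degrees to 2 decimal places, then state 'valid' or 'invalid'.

δ = 105.98°, invalid

α = atan 0.4 = 21.80°;  2α = 43.60°
edge 0: e_0 = (+5.56, -2.13);  n_0 = (-0.3577, -0.9338)
edge 4: e_4 = (-0.19, -2.18);  n_4 = (-0.9962, +0.0868)
∠(n_0, n_4) = 74.02°
δ = |180° − 74.02°| = 105.98°
105.98° > 2α = 43.60°  →  invalid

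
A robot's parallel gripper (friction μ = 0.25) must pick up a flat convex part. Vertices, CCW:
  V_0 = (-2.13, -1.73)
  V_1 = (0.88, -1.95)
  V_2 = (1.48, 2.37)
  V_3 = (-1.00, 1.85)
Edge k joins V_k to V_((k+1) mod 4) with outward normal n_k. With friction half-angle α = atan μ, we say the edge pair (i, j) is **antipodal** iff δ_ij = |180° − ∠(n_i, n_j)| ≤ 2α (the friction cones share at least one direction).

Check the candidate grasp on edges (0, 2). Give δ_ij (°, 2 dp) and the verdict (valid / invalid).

α = atan 0.25 = 14.04°;  2α = 28.07°
edge 0: e_0 = (+3.01, -0.22);  n_0 = (-0.0729, -0.9973)
edge 2: e_2 = (-2.48, -0.52);  n_2 = (-0.2052, +0.9787)
∠(n_0, n_2) = 163.98°
δ = |180° − 163.98°| = 16.02°
16.02° ≤ 2α = 28.07°  →  valid

δ = 16.02°, valid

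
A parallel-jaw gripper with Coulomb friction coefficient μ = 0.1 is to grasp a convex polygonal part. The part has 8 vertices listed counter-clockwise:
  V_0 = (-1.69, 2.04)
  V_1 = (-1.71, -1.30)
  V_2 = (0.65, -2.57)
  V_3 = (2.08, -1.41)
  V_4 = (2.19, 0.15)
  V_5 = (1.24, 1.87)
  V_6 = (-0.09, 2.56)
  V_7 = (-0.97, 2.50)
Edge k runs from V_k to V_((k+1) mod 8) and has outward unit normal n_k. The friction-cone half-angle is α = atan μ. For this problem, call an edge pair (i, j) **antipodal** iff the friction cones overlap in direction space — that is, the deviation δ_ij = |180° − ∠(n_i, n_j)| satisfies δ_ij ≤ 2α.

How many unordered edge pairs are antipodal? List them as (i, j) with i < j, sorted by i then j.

count = 3; pairs: (0,3), (1,5), (2,7)

α = atan 0.1 = 5.71°;  2α = 11.42°
n_0 = (-1.0000, +0.0060)
n_1 = (-0.4739, -0.8806)
n_2 = (+0.6300, -0.7766)
n_3 = (+0.9975, -0.0703)
n_4 = (+0.8754, +0.4835)
n_5 = (+0.4605, +0.8877)
n_6 = (-0.0680, +0.9977)
n_7 = (-0.5384, +0.8427)
  (0,1): δ = 117.94°  ·
  (0,2): δ = 50.61°  ·
  (0,3): δ = 3.69°  ✓
  (0,4): δ = 29.26°  ·
  (0,5): δ = 62.92°  ·
  (0,6): δ = 94.24°  ·
  (0,7): δ = 122.92°  ·
  (1,2): δ = 112.67°  ·
  (1,3): δ = 65.75°  ·
  (1,4): δ = 32.80°  ·
  (1,5): δ = 0.87°  ✓
  (1,6): δ = 32.19°  ·
  (1,7): δ = 60.86°  ·
  (2,3): δ = 133.08°  ·
  (2,4): δ = 100.14°  ·
  (2,5): δ = 66.47°  ·
  (2,6): δ = 35.15°  ·
  (2,7): δ = 6.47°  ✓
  (3,4): δ = 147.05°  ·
  (3,5): δ = 113.39°  ·
  (3,6): δ = 82.07°  ·
  (3,7): δ = 53.39°  ·
  (4,5): δ = 146.33°  ·
  (4,6): δ = 115.01°  ·
  (4,7): δ = 86.34°  ·
  (5,6): δ = 148.68°  ·
  (5,7): δ = 120.01°  ·
  (6,7): δ = 151.33°  ·
antipodal pairs: 3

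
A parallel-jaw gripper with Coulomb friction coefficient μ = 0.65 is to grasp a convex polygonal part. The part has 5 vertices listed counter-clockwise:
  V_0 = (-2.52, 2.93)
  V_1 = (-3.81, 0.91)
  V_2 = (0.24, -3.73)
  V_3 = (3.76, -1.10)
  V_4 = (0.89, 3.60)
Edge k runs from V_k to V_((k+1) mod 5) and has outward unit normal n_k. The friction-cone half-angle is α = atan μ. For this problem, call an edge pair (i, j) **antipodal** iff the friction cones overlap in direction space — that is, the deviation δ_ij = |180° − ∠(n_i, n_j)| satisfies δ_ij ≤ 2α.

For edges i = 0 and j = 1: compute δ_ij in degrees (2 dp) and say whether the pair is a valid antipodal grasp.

α = atan 0.65 = 33.02°;  2α = 66.05°
edge 0: e_0 = (-1.29, -2.02);  n_0 = (-0.8428, +0.5382)
edge 1: e_1 = (+4.05, -4.64);  n_1 = (-0.7534, -0.6576)
∠(n_0, n_1) = 73.68°
δ = |180° − 73.68°| = 106.32°
106.32° > 2α = 66.05°  →  invalid

δ = 106.32°, invalid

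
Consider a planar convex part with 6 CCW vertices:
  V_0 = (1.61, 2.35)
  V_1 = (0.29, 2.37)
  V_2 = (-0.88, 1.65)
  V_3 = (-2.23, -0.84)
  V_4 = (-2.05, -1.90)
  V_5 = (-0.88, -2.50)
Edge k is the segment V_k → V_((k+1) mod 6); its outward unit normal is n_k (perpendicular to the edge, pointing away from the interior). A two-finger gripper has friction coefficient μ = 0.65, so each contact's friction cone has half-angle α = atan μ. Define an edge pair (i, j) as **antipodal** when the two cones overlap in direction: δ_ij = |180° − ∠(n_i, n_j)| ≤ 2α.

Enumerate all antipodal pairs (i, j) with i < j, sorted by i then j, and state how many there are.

count = 6; pairs: (0,4), (0,5), (1,4), (1,5), (2,5), (3,5)

α = atan 0.65 = 33.02°;  2α = 66.05°
n_0 = (+0.0151, +0.9999)
n_1 = (-0.5241, +0.8517)
n_2 = (-0.8791, +0.4766)
n_3 = (-0.9859, -0.1674)
n_4 = (-0.4563, -0.8898)
n_5 = (+0.8896, -0.4567)
  (0,1): δ = 147.52°  ·
  (0,2): δ = 117.60°  ·
  (0,3): δ = 79.49°  ·
  (0,4): δ = 26.28°  ✓
  (0,5): δ = 63.69°  ✓
  (1,2): δ = 150.07°  ·
  (1,3): δ = 111.97°  ·
  (1,4): δ = 58.76°  ✓
  (1,5): δ = 31.22°  ✓
  (2,3): δ = 141.90°  ·
  (2,4): δ = 88.68°  ·
  (2,5): δ = 1.29°  ✓
  (3,4): δ = 126.79°  ·
  (3,5): δ = 36.81°  ✓
  (4,5): δ = 90.03°  ·
antipodal pairs: 6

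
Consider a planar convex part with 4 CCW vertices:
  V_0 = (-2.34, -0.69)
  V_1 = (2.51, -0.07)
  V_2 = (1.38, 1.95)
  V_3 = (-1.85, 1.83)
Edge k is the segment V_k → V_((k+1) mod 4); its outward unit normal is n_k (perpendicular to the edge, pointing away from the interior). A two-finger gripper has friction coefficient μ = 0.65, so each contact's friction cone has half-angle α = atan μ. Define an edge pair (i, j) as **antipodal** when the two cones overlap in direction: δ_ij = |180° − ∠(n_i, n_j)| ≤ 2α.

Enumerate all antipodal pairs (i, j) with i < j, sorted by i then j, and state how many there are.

α = atan 0.65 = 33.02°;  2α = 66.05°
n_0 = (+0.1268, -0.9919)
n_1 = (+0.8727, +0.4882)
n_2 = (-0.0371, +0.9993)
n_3 = (-0.9816, +0.1909)
  (0,1): δ = 68.06°  ·
  (0,2): δ = 5.16°  ✓
  (0,3): δ = 71.71°  ·
  (1,2): δ = 117.10°  ·
  (1,3): δ = 40.23°  ✓
  (2,3): δ = 103.13°  ·
antipodal pairs: 2

count = 2; pairs: (0,2), (1,3)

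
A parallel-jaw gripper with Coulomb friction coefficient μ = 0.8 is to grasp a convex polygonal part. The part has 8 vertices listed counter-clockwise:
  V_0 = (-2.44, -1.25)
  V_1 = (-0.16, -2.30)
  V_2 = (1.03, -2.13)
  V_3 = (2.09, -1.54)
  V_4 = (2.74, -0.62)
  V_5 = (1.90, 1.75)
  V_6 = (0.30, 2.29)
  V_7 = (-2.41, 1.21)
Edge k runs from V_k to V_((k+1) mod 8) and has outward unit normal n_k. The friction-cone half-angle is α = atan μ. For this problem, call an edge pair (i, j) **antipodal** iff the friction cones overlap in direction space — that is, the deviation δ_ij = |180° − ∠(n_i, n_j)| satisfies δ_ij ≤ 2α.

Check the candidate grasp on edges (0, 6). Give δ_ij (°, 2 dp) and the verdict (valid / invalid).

δ = 46.46°, valid

α = atan 0.8 = 38.66°;  2α = 77.32°
edge 0: e_0 = (+2.28, -1.05);  n_0 = (-0.4183, -0.9083)
edge 6: e_6 = (-2.71, -1.08);  n_6 = (-0.3702, +0.9289)
∠(n_0, n_6) = 133.54°
δ = |180° − 133.54°| = 46.46°
46.46° ≤ 2α = 77.32°  →  valid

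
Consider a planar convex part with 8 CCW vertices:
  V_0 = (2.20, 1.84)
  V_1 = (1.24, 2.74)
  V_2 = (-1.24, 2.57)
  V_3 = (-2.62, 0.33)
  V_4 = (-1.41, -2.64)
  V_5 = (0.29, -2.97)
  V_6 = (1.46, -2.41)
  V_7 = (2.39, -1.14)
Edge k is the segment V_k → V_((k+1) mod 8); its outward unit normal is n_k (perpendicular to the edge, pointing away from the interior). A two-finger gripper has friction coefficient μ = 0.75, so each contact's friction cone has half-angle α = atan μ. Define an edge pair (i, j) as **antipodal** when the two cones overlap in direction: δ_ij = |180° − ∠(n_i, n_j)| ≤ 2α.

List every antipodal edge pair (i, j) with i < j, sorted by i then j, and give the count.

count = 13; pairs: (0,3), (0,4), (0,5), (1,3), (1,4), (1,5), (1,6), (2,4), (2,5), (2,6), (2,7), (3,6), (3,7)

α = atan 0.75 = 36.87°;  2α = 73.74°
n_0 = (+0.6839, +0.7295)
n_1 = (-0.0684, +0.9977)
n_2 = (-0.8514, +0.5245)
n_3 = (-0.9261, -0.3773)
n_4 = (-0.1906, -0.9817)
n_5 = (+0.4317, -0.9020)
n_6 = (+0.8068, -0.5908)
n_7 = (+0.9980, +0.0636)
  (0,1): δ = 132.93°  ·
  (0,2): δ = 78.48°  ·
  (0,3): δ = 24.68°  ✓
  (0,4): δ = 32.17°  ✓
  (0,5): δ = 68.73°  ✓
  (0,6): δ = 96.94°  ·
  (0,7): δ = 136.80°  ·
  (1,2): δ = 125.56°  ·
  (1,3): δ = 71.76°  ✓
  (1,4): δ = 14.91°  ✓
  (1,5): δ = 21.66°  ✓
  (1,6): δ = 49.86°  ✓
  (1,7): δ = 89.73°  ·
  (2,3): δ = 126.20°  ·
  (2,4): δ = 69.35°  ✓
  (2,5): δ = 32.79°  ✓
  (2,6): δ = 4.58°  ✓
  (2,7): δ = 35.28°  ✓
  (3,4): δ = 123.15°  ·
  (3,5): δ = 86.59°  ·
  (3,6): δ = 58.38°  ✓
  (3,7): δ = 18.52°  ✓
  (4,5): δ = 143.44°  ·
  (4,6): δ = 115.23°  ·
  (4,7): δ = 75.37°  ·
  (5,6): δ = 151.79°  ·
  (5,7): δ = 111.93°  ·
  (6,7): δ = 140.14°  ·
antipodal pairs: 13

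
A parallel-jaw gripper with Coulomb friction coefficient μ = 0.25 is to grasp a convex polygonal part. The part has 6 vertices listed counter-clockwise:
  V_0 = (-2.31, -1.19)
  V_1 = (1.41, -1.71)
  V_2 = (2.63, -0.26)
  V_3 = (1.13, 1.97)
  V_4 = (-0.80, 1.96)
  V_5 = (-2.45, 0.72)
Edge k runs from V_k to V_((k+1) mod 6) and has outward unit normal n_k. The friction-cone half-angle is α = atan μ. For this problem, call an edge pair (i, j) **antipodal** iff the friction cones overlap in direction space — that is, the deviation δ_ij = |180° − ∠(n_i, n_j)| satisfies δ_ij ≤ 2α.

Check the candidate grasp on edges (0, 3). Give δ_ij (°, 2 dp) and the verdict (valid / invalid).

α = atan 0.25 = 14.04°;  2α = 28.07°
edge 0: e_0 = (+3.72, -0.52);  n_0 = (-0.1384, -0.9904)
edge 3: e_3 = (-1.93, -0.01);  n_3 = (-0.0052, +1.0000)
∠(n_0, n_3) = 171.75°
δ = |180° − 171.75°| = 8.25°
8.25° ≤ 2α = 28.07°  →  valid

δ = 8.25°, valid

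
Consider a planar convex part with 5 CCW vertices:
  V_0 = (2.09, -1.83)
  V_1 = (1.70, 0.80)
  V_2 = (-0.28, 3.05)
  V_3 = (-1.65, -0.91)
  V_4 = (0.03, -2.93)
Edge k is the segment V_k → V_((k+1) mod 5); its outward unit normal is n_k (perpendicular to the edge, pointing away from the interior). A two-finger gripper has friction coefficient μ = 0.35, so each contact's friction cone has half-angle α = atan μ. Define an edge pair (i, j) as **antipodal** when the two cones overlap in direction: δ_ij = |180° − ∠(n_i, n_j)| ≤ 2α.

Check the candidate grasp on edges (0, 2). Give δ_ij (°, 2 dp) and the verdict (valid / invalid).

α = atan 0.35 = 19.29°;  2α = 38.58°
edge 0: e_0 = (-0.39, +2.63);  n_0 = (+0.9892, +0.1467)
edge 2: e_2 = (-1.37, -3.96);  n_2 = (-0.9450, +0.3269)
∠(n_0, n_2) = 152.48°
δ = |180° − 152.48°| = 27.52°
27.52° ≤ 2α = 38.58°  →  valid

δ = 27.52°, valid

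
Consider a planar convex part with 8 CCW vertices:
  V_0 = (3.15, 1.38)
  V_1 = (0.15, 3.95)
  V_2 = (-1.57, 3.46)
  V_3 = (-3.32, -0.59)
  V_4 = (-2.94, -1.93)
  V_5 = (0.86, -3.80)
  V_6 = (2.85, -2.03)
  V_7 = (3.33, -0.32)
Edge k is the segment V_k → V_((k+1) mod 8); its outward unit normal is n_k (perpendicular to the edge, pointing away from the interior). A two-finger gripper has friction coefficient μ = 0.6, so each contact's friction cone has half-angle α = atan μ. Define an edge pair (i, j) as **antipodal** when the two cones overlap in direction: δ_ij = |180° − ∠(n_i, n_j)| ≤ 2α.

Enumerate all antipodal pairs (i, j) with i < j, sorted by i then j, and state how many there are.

α = atan 0.6 = 30.96°;  2α = 61.93°
n_0 = (+0.6506, +0.7594)
n_1 = (-0.2740, +0.9617)
n_2 = (-0.9180, +0.3967)
n_3 = (-0.9621, -0.2728)
n_4 = (-0.4415, -0.8972)
n_5 = (+0.6646, -0.7472)
n_6 = (+0.9628, -0.2703)
n_7 = (+0.9944, +0.1053)
  (0,1): δ = 123.51°  ·
  (0,2): δ = 72.78°  ·
  (0,3): δ = 33.58°  ✓
  (0,4): δ = 14.38°  ✓
  (0,5): δ = 82.24°  ·
  (0,6): δ = 114.91°  ·
  (0,7): δ = 136.63°  ·
  (1,2): δ = 129.27°  ·
  (1,3): δ = 90.07°  ·
  (1,4): δ = 42.10°  ✓
  (1,5): δ = 25.75°  ✓
  (1,6): δ = 58.42°  ✓
  (1,7): δ = 80.14°  ·
  (2,3): δ = 140.80°  ·
  (2,4): δ = 92.83°  ·
  (2,5): δ = 24.98°  ✓
  (2,6): δ = 7.69°  ✓
  (2,7): δ = 29.41°  ✓
  (3,4): δ = 132.03°  ·
  (3,5): δ = 64.18°  ·
  (3,6): δ = 31.51°  ✓
  (3,7): δ = 9.79°  ✓
  (4,5): δ = 112.15°  ·
  (4,6): δ = 79.48°  ·
  (4,7): δ = 57.75°  ✓
  (5,6): δ = 147.33°  ·
  (5,7): δ = 125.61°  ·
  (6,7): δ = 158.28°  ·
antipodal pairs: 11

count = 11; pairs: (0,3), (0,4), (1,4), (1,5), (1,6), (2,5), (2,6), (2,7), (3,6), (3,7), (4,7)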